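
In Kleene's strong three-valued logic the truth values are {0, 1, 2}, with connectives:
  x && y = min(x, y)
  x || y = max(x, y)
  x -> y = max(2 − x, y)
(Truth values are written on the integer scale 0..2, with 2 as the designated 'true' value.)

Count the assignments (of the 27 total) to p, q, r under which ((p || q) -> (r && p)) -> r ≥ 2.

value 2: 15 assignments (counts)
value 1: 11 assignments
value 0: 1 assignment
So 15 of the 27 assignments meet the threshold.

15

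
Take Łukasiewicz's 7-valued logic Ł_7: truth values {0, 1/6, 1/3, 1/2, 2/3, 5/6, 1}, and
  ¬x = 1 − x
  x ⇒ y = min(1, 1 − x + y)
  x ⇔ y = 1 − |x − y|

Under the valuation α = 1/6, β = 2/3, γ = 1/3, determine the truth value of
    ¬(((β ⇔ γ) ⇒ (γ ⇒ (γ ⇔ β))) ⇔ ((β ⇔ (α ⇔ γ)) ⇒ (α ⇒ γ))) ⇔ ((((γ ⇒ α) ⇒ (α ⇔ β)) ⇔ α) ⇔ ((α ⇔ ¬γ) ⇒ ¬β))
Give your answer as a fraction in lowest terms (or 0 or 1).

β ⇔ γ = 2/3 ⇔ 1/3 = 2/3
γ ⇔ β = 1/3 ⇔ 2/3 = 2/3
γ ⇒ (γ ⇔ β) = 1/3 ⇒ 2/3 = 1
(β ⇔ γ) ⇒ (γ ⇒ (γ ⇔ β)) = 2/3 ⇒ 1 = 1
α ⇔ γ = 1/6 ⇔ 1/3 = 5/6
β ⇔ (α ⇔ γ) = 2/3 ⇔ 5/6 = 5/6
α ⇒ γ = 1/6 ⇒ 1/3 = 1
(β ⇔ (α ⇔ γ)) ⇒ (α ⇒ γ) = 5/6 ⇒ 1 = 1
((β ⇔ γ) ⇒ (γ ⇒ (γ ⇔ β))) ⇔ ((β ⇔ (α ⇔ γ)) ⇒ (α ⇒ γ)) = 1 ⇔ 1 = 1
¬(((β ⇔ γ) ⇒ (γ ⇒ (γ ⇔ β))) ⇔ ((β ⇔ (α ⇔ γ)) ⇒ (α ⇒ γ))) = ¬1 = 0
γ ⇒ α = 1/3 ⇒ 1/6 = 5/6
α ⇔ β = 1/6 ⇔ 2/3 = 1/2
(γ ⇒ α) ⇒ (α ⇔ β) = 5/6 ⇒ 1/2 = 2/3
((γ ⇒ α) ⇒ (α ⇔ β)) ⇔ α = 2/3 ⇔ 1/6 = 1/2
¬γ = ¬1/3 = 2/3
α ⇔ ¬γ = 1/6 ⇔ 2/3 = 1/2
¬β = ¬2/3 = 1/3
(α ⇔ ¬γ) ⇒ ¬β = 1/2 ⇒ 1/3 = 5/6
(((γ ⇒ α) ⇒ (α ⇔ β)) ⇔ α) ⇔ ((α ⇔ ¬γ) ⇒ ¬β) = 1/2 ⇔ 5/6 = 2/3
¬(((β ⇔ γ) ⇒ (γ ⇒ (γ ⇔ β))) ⇔ ((β ⇔ (α ⇔ γ)) ⇒ (α ⇒ γ))) ⇔ ((((γ ⇒ α) ⇒ (α ⇔ β)) ⇔ α) ⇔ ((α ⇔ ¬γ) ⇒ ¬β)) = 0 ⇔ 2/3 = 1/3

1/3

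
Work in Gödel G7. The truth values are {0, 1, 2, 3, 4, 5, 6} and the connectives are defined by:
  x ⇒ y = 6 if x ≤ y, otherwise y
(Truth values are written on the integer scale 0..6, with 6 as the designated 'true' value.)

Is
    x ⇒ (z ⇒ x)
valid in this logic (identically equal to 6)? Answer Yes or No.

Yes

At x = 2, z = 2, for instance:
z ⇒ x = 2 ⇒ 2 = 6
x ⇒ (z ⇒ x) = 2 ⇒ 6 = 6
and checking the remaining 48 assignments likewise gives ≥ 6 in every case.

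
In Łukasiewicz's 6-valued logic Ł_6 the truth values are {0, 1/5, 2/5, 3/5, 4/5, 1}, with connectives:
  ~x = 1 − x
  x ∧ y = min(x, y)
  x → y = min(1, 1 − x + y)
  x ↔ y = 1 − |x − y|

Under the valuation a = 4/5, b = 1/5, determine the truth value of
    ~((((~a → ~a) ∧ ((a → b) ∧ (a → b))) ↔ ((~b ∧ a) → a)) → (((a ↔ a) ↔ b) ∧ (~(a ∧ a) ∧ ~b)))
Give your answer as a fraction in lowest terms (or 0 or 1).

~a = ~4/5 = 1/5
~a = ~4/5 = 1/5
~a → ~a = 1/5 → 1/5 = 1
a → b = 4/5 → 1/5 = 2/5
a → b = 4/5 → 1/5 = 2/5
(a → b) ∧ (a → b) = 2/5 ∧ 2/5 = 2/5
(~a → ~a) ∧ ((a → b) ∧ (a → b)) = 1 ∧ 2/5 = 2/5
~b = ~1/5 = 4/5
~b ∧ a = 4/5 ∧ 4/5 = 4/5
(~b ∧ a) → a = 4/5 → 4/5 = 1
((~a → ~a) ∧ ((a → b) ∧ (a → b))) ↔ ((~b ∧ a) → a) = 2/5 ↔ 1 = 2/5
a ↔ a = 4/5 ↔ 4/5 = 1
(a ↔ a) ↔ b = 1 ↔ 1/5 = 1/5
a ∧ a = 4/5 ∧ 4/5 = 4/5
~(a ∧ a) = ~4/5 = 1/5
~b = ~1/5 = 4/5
~(a ∧ a) ∧ ~b = 1/5 ∧ 4/5 = 1/5
((a ↔ a) ↔ b) ∧ (~(a ∧ a) ∧ ~b) = 1/5 ∧ 1/5 = 1/5
(((~a → ~a) ∧ ((a → b) ∧ (a → b))) ↔ ((~b ∧ a) → a)) → (((a ↔ a) ↔ b) ∧ (~(a ∧ a) ∧ ~b)) = 2/5 → 1/5 = 4/5
~((((~a → ~a) ∧ ((a → b) ∧ (a → b))) ↔ ((~b ∧ a) → a)) → (((a ↔ a) ↔ b) ∧ (~(a ∧ a) ∧ ~b))) = ~4/5 = 1/5

1/5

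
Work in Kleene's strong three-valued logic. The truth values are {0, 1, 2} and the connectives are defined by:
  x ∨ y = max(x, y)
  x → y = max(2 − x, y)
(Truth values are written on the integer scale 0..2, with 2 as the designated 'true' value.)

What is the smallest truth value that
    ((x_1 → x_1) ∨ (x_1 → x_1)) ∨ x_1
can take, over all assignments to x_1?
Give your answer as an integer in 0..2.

Take x_1 = 1:
x_1 → x_1 = 1 → 1 = 1
x_1 → x_1 = 1 → 1 = 1
(x_1 → x_1) ∨ (x_1 → x_1) = 1 ∨ 1 = 1
((x_1 → x_1) ∨ (x_1 → x_1)) ∨ x_1 = 1 ∨ 1 = 1
No assignment yields a value below 1, so this is the minimum.

1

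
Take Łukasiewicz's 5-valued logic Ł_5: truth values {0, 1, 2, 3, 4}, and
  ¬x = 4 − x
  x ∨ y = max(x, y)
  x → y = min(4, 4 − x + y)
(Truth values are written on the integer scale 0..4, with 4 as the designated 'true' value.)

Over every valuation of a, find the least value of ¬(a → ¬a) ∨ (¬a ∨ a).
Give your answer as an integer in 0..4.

Take a = 2:
¬a = ¬2 = 2
a → ¬a = 2 → 2 = 4
¬(a → ¬a) = ¬4 = 0
¬a = ¬2 = 2
¬a ∨ a = 2 ∨ 2 = 2
¬(a → ¬a) ∨ (¬a ∨ a) = 0 ∨ 2 = 2
No assignment yields a value below 2, so this is the minimum.

2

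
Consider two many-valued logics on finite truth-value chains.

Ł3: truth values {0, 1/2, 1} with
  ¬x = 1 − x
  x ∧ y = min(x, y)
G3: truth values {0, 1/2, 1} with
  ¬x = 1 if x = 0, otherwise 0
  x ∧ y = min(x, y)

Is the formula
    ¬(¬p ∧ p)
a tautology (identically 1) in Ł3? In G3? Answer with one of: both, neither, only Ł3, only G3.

In Ł3: at p = 1/2 the value is 1/2 — not a tautology.
In G3: every assignment gives 1 — tautology.

only G3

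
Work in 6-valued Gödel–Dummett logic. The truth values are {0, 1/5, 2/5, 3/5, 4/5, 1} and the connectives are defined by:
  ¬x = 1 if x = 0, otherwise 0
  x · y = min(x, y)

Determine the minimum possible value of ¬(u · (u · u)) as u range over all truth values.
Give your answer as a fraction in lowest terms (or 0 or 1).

Take u = 1/5:
u · u = 1/5 · 1/5 = 1/5
u · (u · u) = 1/5 · 1/5 = 1/5
¬(u · (u · u)) = ¬1/5 = 0
No assignment yields a value below 0, so this is the minimum.

0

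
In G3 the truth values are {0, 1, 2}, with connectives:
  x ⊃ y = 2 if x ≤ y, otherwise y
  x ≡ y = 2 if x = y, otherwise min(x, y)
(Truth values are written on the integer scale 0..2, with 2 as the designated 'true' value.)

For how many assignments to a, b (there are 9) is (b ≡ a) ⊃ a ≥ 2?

a = 0, b = 0 ↦ 0  <
a = 0, b = 1 ↦ 2  ≥
a = 0, b = 2 ↦ 2  ≥
a = 1, b = 0 ↦ 2  ≥
a = 1, b = 1 ↦ 1  <
a = 1, b = 2 ↦ 2  ≥
a = 2, b = 0 ↦ 2  ≥
a = 2, b = 1 ↦ 2  ≥
a = 2, b = 2 ↦ 2  ≥
So 7 of the 9 assignments meet the threshold.

7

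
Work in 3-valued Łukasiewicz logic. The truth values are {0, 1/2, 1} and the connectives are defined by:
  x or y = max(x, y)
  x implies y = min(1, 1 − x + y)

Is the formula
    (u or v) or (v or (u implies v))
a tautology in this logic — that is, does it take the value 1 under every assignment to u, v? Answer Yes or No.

No

Counterexample: take u = 1/2, v = 0.
u or v = 1/2 or 0 = 1/2
u implies v = 1/2 implies 0 = 1/2
v or (u implies v) = 0 or 1/2 = 1/2
(u or v) or (v or (u implies v)) = 1/2 or 1/2 = 1/2
This gives 1/2 ≠ 1.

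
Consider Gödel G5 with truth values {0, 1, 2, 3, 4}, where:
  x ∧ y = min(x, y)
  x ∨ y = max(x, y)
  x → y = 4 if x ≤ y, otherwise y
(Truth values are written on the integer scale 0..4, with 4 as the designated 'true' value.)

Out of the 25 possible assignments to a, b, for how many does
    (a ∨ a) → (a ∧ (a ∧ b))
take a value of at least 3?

16

value 4: 15 assignments (counts)
value 3: 1 assignment (counts)
value 2: 2 assignments
value 1: 3 assignments
value 0: 4 assignments
So 16 of the 25 assignments meet the threshold.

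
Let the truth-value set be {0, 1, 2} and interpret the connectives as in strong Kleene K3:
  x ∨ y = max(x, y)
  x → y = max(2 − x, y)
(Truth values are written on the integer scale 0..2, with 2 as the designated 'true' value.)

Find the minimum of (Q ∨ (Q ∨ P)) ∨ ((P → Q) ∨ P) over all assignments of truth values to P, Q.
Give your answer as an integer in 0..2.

1

Take P = 1, Q = 0:
Q ∨ P = 0 ∨ 1 = 1
Q ∨ (Q ∨ P) = 0 ∨ 1 = 1
P → Q = 1 → 0 = 1
(P → Q) ∨ P = 1 ∨ 1 = 1
(Q ∨ (Q ∨ P)) ∨ ((P → Q) ∨ P) = 1 ∨ 1 = 1
No assignment yields a value below 1, so this is the minimum.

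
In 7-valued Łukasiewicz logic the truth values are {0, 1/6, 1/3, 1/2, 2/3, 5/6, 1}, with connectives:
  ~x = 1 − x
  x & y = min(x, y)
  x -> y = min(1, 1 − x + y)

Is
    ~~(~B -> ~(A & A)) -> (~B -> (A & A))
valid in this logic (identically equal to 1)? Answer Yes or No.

No

Counterexample: take A = 0, B = 0.
~B = ~0 = 1
A & A = 0 & 0 = 0
~(A & A) = ~0 = 1
~B -> ~(A & A) = 1 -> 1 = 1
~(~B -> ~(A & A)) = ~1 = 0
~~(~B -> ~(A & A)) = ~0 = 1
~B = ~0 = 1
A & A = 0 & 0 = 0
~B -> (A & A) = 1 -> 0 = 0
~~(~B -> ~(A & A)) -> (~B -> (A & A)) = 1 -> 0 = 0
This gives 0 ≠ 1.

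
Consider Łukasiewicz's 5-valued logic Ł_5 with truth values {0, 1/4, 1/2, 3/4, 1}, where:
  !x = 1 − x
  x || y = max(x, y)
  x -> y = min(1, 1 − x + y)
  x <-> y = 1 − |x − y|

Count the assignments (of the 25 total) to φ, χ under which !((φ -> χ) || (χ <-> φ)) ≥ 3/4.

value 1: 1 assignment (counts)
value 3/4: 2 assignments (counts)
value 1/2: 3 assignments
value 1/4: 4 assignments
value 0: 15 assignments
So 3 of the 25 assignments meet the threshold.

3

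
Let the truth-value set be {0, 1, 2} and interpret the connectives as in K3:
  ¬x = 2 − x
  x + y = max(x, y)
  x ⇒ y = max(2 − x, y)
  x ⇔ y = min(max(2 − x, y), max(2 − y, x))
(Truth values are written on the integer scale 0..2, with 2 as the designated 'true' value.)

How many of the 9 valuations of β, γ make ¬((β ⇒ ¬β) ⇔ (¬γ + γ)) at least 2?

2

β = 0, γ = 0 ↦ 0  <
β = 0, γ = 1 ↦ 1  <
β = 0, γ = 2 ↦ 0  <
β = 1, γ = 0 ↦ 1  <
β = 1, γ = 1 ↦ 1  <
β = 1, γ = 2 ↦ 1  <
β = 2, γ = 0 ↦ 2  ≥
β = 2, γ = 1 ↦ 1  <
β = 2, γ = 2 ↦ 2  ≥
So 2 of the 9 assignments meet the threshold.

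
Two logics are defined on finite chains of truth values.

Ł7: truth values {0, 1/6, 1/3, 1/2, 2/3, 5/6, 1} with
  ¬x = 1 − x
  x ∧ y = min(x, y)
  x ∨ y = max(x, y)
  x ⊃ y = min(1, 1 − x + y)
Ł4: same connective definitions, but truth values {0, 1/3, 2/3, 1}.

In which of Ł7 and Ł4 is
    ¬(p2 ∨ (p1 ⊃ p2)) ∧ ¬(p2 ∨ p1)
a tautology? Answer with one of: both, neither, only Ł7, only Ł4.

In Ł7: at p1 = 0, p2 = 0 the value is 0 — not a tautology.
In Ł4: at p1 = 0, p2 = 0 the value is 0 — not a tautology.

neither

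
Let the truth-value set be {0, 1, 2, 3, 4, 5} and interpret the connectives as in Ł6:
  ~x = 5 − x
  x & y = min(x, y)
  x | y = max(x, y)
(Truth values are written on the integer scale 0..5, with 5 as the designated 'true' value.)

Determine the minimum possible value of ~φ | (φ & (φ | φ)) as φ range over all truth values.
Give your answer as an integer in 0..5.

Take φ = 2:
~φ = ~2 = 3
φ | φ = 2 | 2 = 2
φ & (φ | φ) = 2 & 2 = 2
~φ | (φ & (φ | φ)) = 3 | 2 = 3
No assignment yields a value below 3, so this is the minimum.

3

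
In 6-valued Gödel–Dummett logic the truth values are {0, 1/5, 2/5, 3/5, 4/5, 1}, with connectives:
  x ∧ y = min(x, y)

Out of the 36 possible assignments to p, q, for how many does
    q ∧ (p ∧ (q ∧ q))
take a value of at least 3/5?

9

value 1: 1 assignment (counts)
value 4/5: 3 assignments (counts)
value 3/5: 5 assignments (counts)
value 2/5: 7 assignments
value 1/5: 9 assignments
value 0: 11 assignments
So 9 of the 36 assignments meet the threshold.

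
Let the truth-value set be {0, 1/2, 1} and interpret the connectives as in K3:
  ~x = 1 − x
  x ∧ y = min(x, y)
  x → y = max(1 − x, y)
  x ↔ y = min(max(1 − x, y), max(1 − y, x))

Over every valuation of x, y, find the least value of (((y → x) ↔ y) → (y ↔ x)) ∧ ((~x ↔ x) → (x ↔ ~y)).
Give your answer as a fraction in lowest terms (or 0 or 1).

1/2

Take x = 0, y = 1/2:
y → x = 1/2 → 0 = 1/2
(y → x) ↔ y = 1/2 ↔ 1/2 = 1/2
y ↔ x = 1/2 ↔ 0 = 1/2
((y → x) ↔ y) → (y ↔ x) = 1/2 → 1/2 = 1/2
~x = ~0 = 1
~x ↔ x = 1 ↔ 0 = 0
~y = ~1/2 = 1/2
x ↔ ~y = 0 ↔ 1/2 = 1/2
(~x ↔ x) → (x ↔ ~y) = 0 → 1/2 = 1
(((y → x) ↔ y) → (y ↔ x)) ∧ ((~x ↔ x) → (x ↔ ~y)) = 1/2 ∧ 1 = 1/2
No assignment yields a value below 1/2, so this is the minimum.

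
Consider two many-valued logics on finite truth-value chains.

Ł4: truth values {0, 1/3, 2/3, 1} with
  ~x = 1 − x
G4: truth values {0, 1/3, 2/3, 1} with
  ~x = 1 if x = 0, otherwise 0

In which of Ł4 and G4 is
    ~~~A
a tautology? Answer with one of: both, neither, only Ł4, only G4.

In Ł4: at A = 1/3 the value is 2/3 — not a tautology.
In G4: at A = 1/3 the value is 0 — not a tautology.

neither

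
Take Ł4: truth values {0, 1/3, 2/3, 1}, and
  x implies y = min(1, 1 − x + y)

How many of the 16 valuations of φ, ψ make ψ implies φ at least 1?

φ = 0, ψ = 0 ↦ 1  ≥
φ = 0, ψ = 1/3 ↦ 2/3  <
φ = 0, ψ = 2/3 ↦ 1/3  <
φ = 0, ψ = 1 ↦ 0  <
φ = 1/3, ψ = 0 ↦ 1  ≥
φ = 1/3, ψ = 1/3 ↦ 1  ≥
φ = 1/3, ψ = 2/3 ↦ 2/3  <
φ = 1/3, ψ = 1 ↦ 1/3  <
φ = 2/3, ψ = 0 ↦ 1  ≥
φ = 2/3, ψ = 1/3 ↦ 1  ≥
φ = 2/3, ψ = 2/3 ↦ 1  ≥
φ = 2/3, ψ = 1 ↦ 2/3  <
φ = 1, ψ = 0 ↦ 1  ≥
φ = 1, ψ = 1/3 ↦ 1  ≥
φ = 1, ψ = 2/3 ↦ 1  ≥
φ = 1, ψ = 1 ↦ 1  ≥
So 10 of the 16 assignments meet the threshold.

10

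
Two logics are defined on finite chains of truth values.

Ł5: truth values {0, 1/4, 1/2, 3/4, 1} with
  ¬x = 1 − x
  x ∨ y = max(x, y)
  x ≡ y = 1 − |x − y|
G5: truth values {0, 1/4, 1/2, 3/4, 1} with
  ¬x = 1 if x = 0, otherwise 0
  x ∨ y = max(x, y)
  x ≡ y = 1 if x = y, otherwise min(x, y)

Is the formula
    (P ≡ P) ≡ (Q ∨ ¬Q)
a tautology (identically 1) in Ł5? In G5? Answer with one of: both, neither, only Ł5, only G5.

In Ł5: at P = 0, Q = 1/4 the value is 3/4 — not a tautology.
In G5: at P = 0, Q = 1/4 the value is 1/4 — not a tautology.

neither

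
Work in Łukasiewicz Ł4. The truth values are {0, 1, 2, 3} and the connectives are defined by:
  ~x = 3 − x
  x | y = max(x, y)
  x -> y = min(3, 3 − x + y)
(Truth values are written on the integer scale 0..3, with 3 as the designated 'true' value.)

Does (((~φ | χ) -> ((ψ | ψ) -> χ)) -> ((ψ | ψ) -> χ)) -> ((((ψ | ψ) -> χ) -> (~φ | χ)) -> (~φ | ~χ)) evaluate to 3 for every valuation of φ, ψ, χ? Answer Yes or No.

Counterexample: take φ = 1, ψ = 0, χ = 3.
~φ = ~1 = 2
~φ | χ = 2 | 3 = 3
ψ | ψ = 0 | 0 = 0
(ψ | ψ) -> χ = 0 -> 3 = 3
(~φ | χ) -> ((ψ | ψ) -> χ) = 3 -> 3 = 3
ψ | ψ = 0 | 0 = 0
(ψ | ψ) -> χ = 0 -> 3 = 3
((~φ | χ) -> ((ψ | ψ) -> χ)) -> ((ψ | ψ) -> χ) = 3 -> 3 = 3
ψ | ψ = 0 | 0 = 0
(ψ | ψ) -> χ = 0 -> 3 = 3
~φ = ~1 = 2
~φ | χ = 2 | 3 = 3
((ψ | ψ) -> χ) -> (~φ | χ) = 3 -> 3 = 3
~φ = ~1 = 2
~χ = ~3 = 0
~φ | ~χ = 2 | 0 = 2
(((ψ | ψ) -> χ) -> (~φ | χ)) -> (~φ | ~χ) = 3 -> 2 = 2
(((~φ | χ) -> ((ψ | ψ) -> χ)) -> ((ψ | ψ) -> χ)) -> ((((ψ | ψ) -> χ) -> (~φ | χ)) -> (~φ | ~χ)) = 3 -> 2 = 2
This gives 2 ≠ 3.

No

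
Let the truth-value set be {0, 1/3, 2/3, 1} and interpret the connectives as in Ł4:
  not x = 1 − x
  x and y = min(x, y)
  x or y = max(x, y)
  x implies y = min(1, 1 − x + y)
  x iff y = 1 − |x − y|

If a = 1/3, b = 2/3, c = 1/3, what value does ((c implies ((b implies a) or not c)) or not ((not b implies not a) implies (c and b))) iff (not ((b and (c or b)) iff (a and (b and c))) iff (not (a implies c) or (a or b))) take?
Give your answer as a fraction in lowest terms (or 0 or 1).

b implies a = 2/3 implies 1/3 = 2/3
not c = not 1/3 = 2/3
(b implies a) or not c = 2/3 or 2/3 = 2/3
c implies ((b implies a) or not c) = 1/3 implies 2/3 = 1
not b = not 2/3 = 1/3
not a = not 1/3 = 2/3
not b implies not a = 1/3 implies 2/3 = 1
c and b = 1/3 and 2/3 = 1/3
(not b implies not a) implies (c and b) = 1 implies 1/3 = 1/3
not ((not b implies not a) implies (c and b)) = not 1/3 = 2/3
(c implies ((b implies a) or not c)) or not ((not b implies not a) implies (c and b)) = 1 or 2/3 = 1
c or b = 1/3 or 2/3 = 2/3
b and (c or b) = 2/3 and 2/3 = 2/3
b and c = 2/3 and 1/3 = 1/3
a and (b and c) = 1/3 and 1/3 = 1/3
(b and (c or b)) iff (a and (b and c)) = 2/3 iff 1/3 = 2/3
not ((b and (c or b)) iff (a and (b and c))) = not 2/3 = 1/3
a implies c = 1/3 implies 1/3 = 1
not (a implies c) = not 1 = 0
a or b = 1/3 or 2/3 = 2/3
not (a implies c) or (a or b) = 0 or 2/3 = 2/3
not ((b and (c or b)) iff (a and (b and c))) iff (not (a implies c) or (a or b)) = 1/3 iff 2/3 = 2/3
((c implies ((b implies a) or not c)) or not ((not b implies not a) implies (c and b))) iff (not ((b and (c or b)) iff (a and (b and c))) iff (not (a implies c) or (a or b))) = 1 iff 2/3 = 2/3

2/3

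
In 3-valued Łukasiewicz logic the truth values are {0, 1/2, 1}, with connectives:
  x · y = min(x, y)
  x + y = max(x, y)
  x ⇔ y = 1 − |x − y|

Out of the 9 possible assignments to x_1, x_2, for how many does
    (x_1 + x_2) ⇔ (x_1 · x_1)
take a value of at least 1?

x_1 = 0, x_2 = 0 ↦ 1  ≥
x_1 = 0, x_2 = 1/2 ↦ 1/2  <
x_1 = 0, x_2 = 1 ↦ 0  <
x_1 = 1/2, x_2 = 0 ↦ 1  ≥
x_1 = 1/2, x_2 = 1/2 ↦ 1  ≥
x_1 = 1/2, x_2 = 1 ↦ 1/2  <
x_1 = 1, x_2 = 0 ↦ 1  ≥
x_1 = 1, x_2 = 1/2 ↦ 1  ≥
x_1 = 1, x_2 = 1 ↦ 1  ≥
So 6 of the 9 assignments meet the threshold.

6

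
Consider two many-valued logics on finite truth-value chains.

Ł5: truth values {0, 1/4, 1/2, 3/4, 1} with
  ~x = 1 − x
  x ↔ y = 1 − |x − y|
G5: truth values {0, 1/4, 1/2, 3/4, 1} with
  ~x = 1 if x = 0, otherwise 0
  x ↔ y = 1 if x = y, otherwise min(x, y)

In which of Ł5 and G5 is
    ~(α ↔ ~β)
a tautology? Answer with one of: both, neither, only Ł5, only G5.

In Ł5: at α = 0, β = 1/4 the value is 3/4 — not a tautology.
In G5: at α = 0, β = 1/4 the value is 0 — not a tautology.

neither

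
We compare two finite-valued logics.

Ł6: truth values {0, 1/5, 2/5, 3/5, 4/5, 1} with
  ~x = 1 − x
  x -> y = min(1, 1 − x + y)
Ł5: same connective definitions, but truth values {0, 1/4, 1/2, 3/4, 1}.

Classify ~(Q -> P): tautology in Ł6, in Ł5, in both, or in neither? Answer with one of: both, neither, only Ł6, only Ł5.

neither

In Ł6: at P = 0, Q = 0 the value is 0 — not a tautology.
In Ł5: at P = 0, Q = 0 the value is 0 — not a tautology.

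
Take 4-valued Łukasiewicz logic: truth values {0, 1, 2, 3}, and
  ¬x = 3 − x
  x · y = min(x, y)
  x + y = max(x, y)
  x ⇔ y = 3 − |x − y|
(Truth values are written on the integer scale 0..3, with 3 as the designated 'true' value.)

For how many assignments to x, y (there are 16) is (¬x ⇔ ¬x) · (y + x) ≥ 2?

x = 0, y = 0 ↦ 0  <
x = 0, y = 1 ↦ 1  <
x = 0, y = 2 ↦ 2  ≥
x = 0, y = 3 ↦ 3  ≥
x = 1, y = 0 ↦ 1  <
x = 1, y = 1 ↦ 1  <
x = 1, y = 2 ↦ 2  ≥
x = 1, y = 3 ↦ 3  ≥
x = 2, y = 0 ↦ 2  ≥
x = 2, y = 1 ↦ 2  ≥
x = 2, y = 2 ↦ 2  ≥
x = 2, y = 3 ↦ 3  ≥
x = 3, y = 0 ↦ 3  ≥
x = 3, y = 1 ↦ 3  ≥
x = 3, y = 2 ↦ 3  ≥
x = 3, y = 3 ↦ 3  ≥
So 12 of the 16 assignments meet the threshold.

12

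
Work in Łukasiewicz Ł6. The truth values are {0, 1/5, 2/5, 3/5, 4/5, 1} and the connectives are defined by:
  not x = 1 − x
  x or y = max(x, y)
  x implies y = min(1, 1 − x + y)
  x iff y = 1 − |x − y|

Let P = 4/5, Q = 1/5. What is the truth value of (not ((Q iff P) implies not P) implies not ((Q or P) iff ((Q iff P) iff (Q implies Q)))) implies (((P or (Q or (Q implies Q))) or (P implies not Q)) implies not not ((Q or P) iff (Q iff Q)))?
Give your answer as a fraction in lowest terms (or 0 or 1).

Q iff P = 1/5 iff 4/5 = 2/5
not P = not 4/5 = 1/5
(Q iff P) implies not P = 2/5 implies 1/5 = 4/5
not ((Q iff P) implies not P) = not 4/5 = 1/5
Q or P = 1/5 or 4/5 = 4/5
Q iff P = 1/5 iff 4/5 = 2/5
Q implies Q = 1/5 implies 1/5 = 1
(Q iff P) iff (Q implies Q) = 2/5 iff 1 = 2/5
(Q or P) iff ((Q iff P) iff (Q implies Q)) = 4/5 iff 2/5 = 3/5
not ((Q or P) iff ((Q iff P) iff (Q implies Q))) = not 3/5 = 2/5
not ((Q iff P) implies not P) implies not ((Q or P) iff ((Q iff P) iff (Q implies Q))) = 1/5 implies 2/5 = 1
Q implies Q = 1/5 implies 1/5 = 1
Q or (Q implies Q) = 1/5 or 1 = 1
P or (Q or (Q implies Q)) = 4/5 or 1 = 1
not Q = not 1/5 = 4/5
P implies not Q = 4/5 implies 4/5 = 1
(P or (Q or (Q implies Q))) or (P implies not Q) = 1 or 1 = 1
Q or P = 1/5 or 4/5 = 4/5
Q iff Q = 1/5 iff 1/5 = 1
(Q or P) iff (Q iff Q) = 4/5 iff 1 = 4/5
not ((Q or P) iff (Q iff Q)) = not 4/5 = 1/5
not not ((Q or P) iff (Q iff Q)) = not 1/5 = 4/5
((P or (Q or (Q implies Q))) or (P implies not Q)) implies not not ((Q or P) iff (Q iff Q)) = 1 implies 4/5 = 4/5
(not ((Q iff P) implies not P) implies not ((Q or P) iff ((Q iff P) iff (Q implies Q)))) implies (((P or (Q or (Q implies Q))) or (P implies not Q)) implies not not ((Q or P) iff (Q iff Q))) = 1 implies 4/5 = 4/5

4/5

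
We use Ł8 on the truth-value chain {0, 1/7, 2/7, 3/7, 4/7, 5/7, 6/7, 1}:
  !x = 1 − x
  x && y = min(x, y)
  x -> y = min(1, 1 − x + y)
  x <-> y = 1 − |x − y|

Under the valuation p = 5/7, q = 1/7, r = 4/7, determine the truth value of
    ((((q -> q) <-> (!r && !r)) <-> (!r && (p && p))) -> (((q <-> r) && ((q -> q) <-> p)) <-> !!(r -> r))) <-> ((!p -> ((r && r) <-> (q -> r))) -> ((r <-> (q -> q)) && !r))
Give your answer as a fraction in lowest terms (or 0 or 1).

q -> q = 1/7 -> 1/7 = 1
!r = !4/7 = 3/7
!r = !4/7 = 3/7
!r && !r = 3/7 && 3/7 = 3/7
(q -> q) <-> (!r && !r) = 1 <-> 3/7 = 3/7
!r = !4/7 = 3/7
p && p = 5/7 && 5/7 = 5/7
!r && (p && p) = 3/7 && 5/7 = 3/7
((q -> q) <-> (!r && !r)) <-> (!r && (p && p)) = 3/7 <-> 3/7 = 1
q <-> r = 1/7 <-> 4/7 = 4/7
q -> q = 1/7 -> 1/7 = 1
(q -> q) <-> p = 1 <-> 5/7 = 5/7
(q <-> r) && ((q -> q) <-> p) = 4/7 && 5/7 = 4/7
r -> r = 4/7 -> 4/7 = 1
!(r -> r) = !1 = 0
!!(r -> r) = !0 = 1
((q <-> r) && ((q -> q) <-> p)) <-> !!(r -> r) = 4/7 <-> 1 = 4/7
(((q -> q) <-> (!r && !r)) <-> (!r && (p && p))) -> (((q <-> r) && ((q -> q) <-> p)) <-> !!(r -> r)) = 1 -> 4/7 = 4/7
!p = !5/7 = 2/7
r && r = 4/7 && 4/7 = 4/7
q -> r = 1/7 -> 4/7 = 1
(r && r) <-> (q -> r) = 4/7 <-> 1 = 4/7
!p -> ((r && r) <-> (q -> r)) = 2/7 -> 4/7 = 1
q -> q = 1/7 -> 1/7 = 1
r <-> (q -> q) = 4/7 <-> 1 = 4/7
!r = !4/7 = 3/7
(r <-> (q -> q)) && !r = 4/7 && 3/7 = 3/7
(!p -> ((r && r) <-> (q -> r))) -> ((r <-> (q -> q)) && !r) = 1 -> 3/7 = 3/7
((((q -> q) <-> (!r && !r)) <-> (!r && (p && p))) -> (((q <-> r) && ((q -> q) <-> p)) <-> !!(r -> r))) <-> ((!p -> ((r && r) <-> (q -> r))) -> ((r <-> (q -> q)) && !r)) = 4/7 <-> 3/7 = 6/7

6/7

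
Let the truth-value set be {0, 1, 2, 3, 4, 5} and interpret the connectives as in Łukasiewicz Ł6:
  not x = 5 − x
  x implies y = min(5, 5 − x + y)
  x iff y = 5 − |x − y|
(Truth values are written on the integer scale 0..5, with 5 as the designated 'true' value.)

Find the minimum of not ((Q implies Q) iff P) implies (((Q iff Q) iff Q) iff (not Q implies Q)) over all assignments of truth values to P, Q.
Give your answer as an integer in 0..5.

3

Take P = 0, Q = 2:
Q implies Q = 2 implies 2 = 5
(Q implies Q) iff P = 5 iff 0 = 0
not ((Q implies Q) iff P) = not 0 = 5
Q iff Q = 2 iff 2 = 5
(Q iff Q) iff Q = 5 iff 2 = 2
not Q = not 2 = 3
not Q implies Q = 3 implies 2 = 4
((Q iff Q) iff Q) iff (not Q implies Q) = 2 iff 4 = 3
not ((Q implies Q) iff P) implies (((Q iff Q) iff Q) iff (not Q implies Q)) = 5 implies 3 = 3
No assignment yields a value below 3, so this is the minimum.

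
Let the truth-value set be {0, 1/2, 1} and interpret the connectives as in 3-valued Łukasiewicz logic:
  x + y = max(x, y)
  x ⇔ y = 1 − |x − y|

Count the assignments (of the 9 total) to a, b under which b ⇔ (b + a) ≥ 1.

a = 0, b = 0 ↦ 1  ≥
a = 0, b = 1/2 ↦ 1  ≥
a = 0, b = 1 ↦ 1  ≥
a = 1/2, b = 0 ↦ 1/2  <
a = 1/2, b = 1/2 ↦ 1  ≥
a = 1/2, b = 1 ↦ 1  ≥
a = 1, b = 0 ↦ 0  <
a = 1, b = 1/2 ↦ 1/2  <
a = 1, b = 1 ↦ 1  ≥
So 6 of the 9 assignments meet the threshold.

6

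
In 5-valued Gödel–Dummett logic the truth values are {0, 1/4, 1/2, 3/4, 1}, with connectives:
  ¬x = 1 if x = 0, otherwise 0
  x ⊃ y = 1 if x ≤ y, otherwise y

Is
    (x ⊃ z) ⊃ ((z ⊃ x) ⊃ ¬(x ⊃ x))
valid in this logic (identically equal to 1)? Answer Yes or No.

Counterexample: take x = 0, z = 0.
x ⊃ z = 0 ⊃ 0 = 1
z ⊃ x = 0 ⊃ 0 = 1
x ⊃ x = 0 ⊃ 0 = 1
¬(x ⊃ x) = ¬1 = 0
(z ⊃ x) ⊃ ¬(x ⊃ x) = 1 ⊃ 0 = 0
(x ⊃ z) ⊃ ((z ⊃ x) ⊃ ¬(x ⊃ x)) = 1 ⊃ 0 = 0
This gives 0 ≠ 1.

No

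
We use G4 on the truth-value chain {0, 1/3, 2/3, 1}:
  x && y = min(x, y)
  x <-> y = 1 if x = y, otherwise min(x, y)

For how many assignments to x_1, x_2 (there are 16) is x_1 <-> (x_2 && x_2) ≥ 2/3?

x_1 = 0, x_2 = 0 ↦ 1  ≥
x_1 = 0, x_2 = 1/3 ↦ 0  <
x_1 = 0, x_2 = 2/3 ↦ 0  <
x_1 = 0, x_2 = 1 ↦ 0  <
x_1 = 1/3, x_2 = 0 ↦ 0  <
x_1 = 1/3, x_2 = 1/3 ↦ 1  ≥
x_1 = 1/3, x_2 = 2/3 ↦ 1/3  <
x_1 = 1/3, x_2 = 1 ↦ 1/3  <
x_1 = 2/3, x_2 = 0 ↦ 0  <
x_1 = 2/3, x_2 = 1/3 ↦ 1/3  <
x_1 = 2/3, x_2 = 2/3 ↦ 1  ≥
x_1 = 2/3, x_2 = 1 ↦ 2/3  ≥
x_1 = 1, x_2 = 0 ↦ 0  <
x_1 = 1, x_2 = 1/3 ↦ 1/3  <
x_1 = 1, x_2 = 2/3 ↦ 2/3  ≥
x_1 = 1, x_2 = 1 ↦ 1  ≥
So 6 of the 16 assignments meet the threshold.

6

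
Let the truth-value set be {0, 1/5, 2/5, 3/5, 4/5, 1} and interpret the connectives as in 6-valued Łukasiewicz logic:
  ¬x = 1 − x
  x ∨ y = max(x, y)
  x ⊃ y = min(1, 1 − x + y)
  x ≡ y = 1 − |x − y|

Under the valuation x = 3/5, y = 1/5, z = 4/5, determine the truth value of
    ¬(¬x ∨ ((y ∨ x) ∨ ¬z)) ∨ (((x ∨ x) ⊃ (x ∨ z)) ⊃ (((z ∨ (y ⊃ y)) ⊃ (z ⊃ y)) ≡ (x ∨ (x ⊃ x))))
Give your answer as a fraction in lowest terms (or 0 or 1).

¬x = ¬3/5 = 2/5
y ∨ x = 1/5 ∨ 3/5 = 3/5
¬z = ¬4/5 = 1/5
(y ∨ x) ∨ ¬z = 3/5 ∨ 1/5 = 3/5
¬x ∨ ((y ∨ x) ∨ ¬z) = 2/5 ∨ 3/5 = 3/5
¬(¬x ∨ ((y ∨ x) ∨ ¬z)) = ¬3/5 = 2/5
x ∨ x = 3/5 ∨ 3/5 = 3/5
x ∨ z = 3/5 ∨ 4/5 = 4/5
(x ∨ x) ⊃ (x ∨ z) = 3/5 ⊃ 4/5 = 1
y ⊃ y = 1/5 ⊃ 1/5 = 1
z ∨ (y ⊃ y) = 4/5 ∨ 1 = 1
z ⊃ y = 4/5 ⊃ 1/5 = 2/5
(z ∨ (y ⊃ y)) ⊃ (z ⊃ y) = 1 ⊃ 2/5 = 2/5
x ⊃ x = 3/5 ⊃ 3/5 = 1
x ∨ (x ⊃ x) = 3/5 ∨ 1 = 1
((z ∨ (y ⊃ y)) ⊃ (z ⊃ y)) ≡ (x ∨ (x ⊃ x)) = 2/5 ≡ 1 = 2/5
((x ∨ x) ⊃ (x ∨ z)) ⊃ (((z ∨ (y ⊃ y)) ⊃ (z ⊃ y)) ≡ (x ∨ (x ⊃ x))) = 1 ⊃ 2/5 = 2/5
¬(¬x ∨ ((y ∨ x) ∨ ¬z)) ∨ (((x ∨ x) ⊃ (x ∨ z)) ⊃ (((z ∨ (y ⊃ y)) ⊃ (z ⊃ y)) ≡ (x ∨ (x ⊃ x)))) = 2/5 ∨ 2/5 = 2/5

2/5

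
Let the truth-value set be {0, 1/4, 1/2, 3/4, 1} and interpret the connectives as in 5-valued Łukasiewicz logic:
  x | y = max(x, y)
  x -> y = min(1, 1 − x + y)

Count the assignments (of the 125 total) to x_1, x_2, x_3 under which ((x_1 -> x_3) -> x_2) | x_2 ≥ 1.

value 1: 45 assignments (counts)
value 3/4: 24 assignments
value 1/2: 22 assignments
value 1/4: 19 assignments
value 0: 15 assignments
So 45 of the 125 assignments meet the threshold.

45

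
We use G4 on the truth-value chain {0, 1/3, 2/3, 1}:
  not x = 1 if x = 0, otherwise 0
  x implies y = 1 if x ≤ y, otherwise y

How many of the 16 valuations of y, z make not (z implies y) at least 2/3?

y = 0, z = 0 ↦ 0  <
y = 0, z = 1/3 ↦ 1  ≥
y = 0, z = 2/3 ↦ 1  ≥
y = 0, z = 1 ↦ 1  ≥
y = 1/3, z = 0 ↦ 0  <
y = 1/3, z = 1/3 ↦ 0  <
y = 1/3, z = 2/3 ↦ 0  <
y = 1/3, z = 1 ↦ 0  <
y = 2/3, z = 0 ↦ 0  <
y = 2/3, z = 1/3 ↦ 0  <
y = 2/3, z = 2/3 ↦ 0  <
y = 2/3, z = 1 ↦ 0  <
y = 1, z = 0 ↦ 0  <
y = 1, z = 1/3 ↦ 0  <
y = 1, z = 2/3 ↦ 0  <
y = 1, z = 1 ↦ 0  <
So 3 of the 16 assignments meet the threshold.

3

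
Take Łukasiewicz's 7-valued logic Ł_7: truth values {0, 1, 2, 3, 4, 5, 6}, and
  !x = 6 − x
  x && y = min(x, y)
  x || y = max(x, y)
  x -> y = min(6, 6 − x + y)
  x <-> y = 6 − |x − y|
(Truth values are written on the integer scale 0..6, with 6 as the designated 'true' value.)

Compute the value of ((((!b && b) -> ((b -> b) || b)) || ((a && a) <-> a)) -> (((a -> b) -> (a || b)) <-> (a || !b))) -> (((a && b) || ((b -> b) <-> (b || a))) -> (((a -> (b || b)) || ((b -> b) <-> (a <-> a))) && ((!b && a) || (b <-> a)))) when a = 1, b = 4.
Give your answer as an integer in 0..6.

!b = !4 = 2
!b && b = 2 && 4 = 2
b -> b = 4 -> 4 = 6
(b -> b) || b = 6 || 4 = 6
(!b && b) -> ((b -> b) || b) = 2 -> 6 = 6
a && a = 1 && 1 = 1
(a && a) <-> a = 1 <-> 1 = 6
((!b && b) -> ((b -> b) || b)) || ((a && a) <-> a) = 6 || 6 = 6
a -> b = 1 -> 4 = 6
a || b = 1 || 4 = 4
(a -> b) -> (a || b) = 6 -> 4 = 4
!b = !4 = 2
a || !b = 1 || 2 = 2
((a -> b) -> (a || b)) <-> (a || !b) = 4 <-> 2 = 4
(((!b && b) -> ((b -> b) || b)) || ((a && a) <-> a)) -> (((a -> b) -> (a || b)) <-> (a || !b)) = 6 -> 4 = 4
a && b = 1 && 4 = 1
b -> b = 4 -> 4 = 6
b || a = 4 || 1 = 4
(b -> b) <-> (b || a) = 6 <-> 4 = 4
(a && b) || ((b -> b) <-> (b || a)) = 1 || 4 = 4
b || b = 4 || 4 = 4
a -> (b || b) = 1 -> 4 = 6
b -> b = 4 -> 4 = 6
a <-> a = 1 <-> 1 = 6
(b -> b) <-> (a <-> a) = 6 <-> 6 = 6
(a -> (b || b)) || ((b -> b) <-> (a <-> a)) = 6 || 6 = 6
!b = !4 = 2
!b && a = 2 && 1 = 1
b <-> a = 4 <-> 1 = 3
(!b && a) || (b <-> a) = 1 || 3 = 3
((a -> (b || b)) || ((b -> b) <-> (a <-> a))) && ((!b && a) || (b <-> a)) = 6 && 3 = 3
((a && b) || ((b -> b) <-> (b || a))) -> (((a -> (b || b)) || ((b -> b) <-> (a <-> a))) && ((!b && a) || (b <-> a))) = 4 -> 3 = 5
((((!b && b) -> ((b -> b) || b)) || ((a && a) <-> a)) -> (((a -> b) -> (a || b)) <-> (a || !b))) -> (((a && b) || ((b -> b) <-> (b || a))) -> (((a -> (b || b)) || ((b -> b) <-> (a <-> a))) && ((!b && a) || (b <-> a)))) = 4 -> 5 = 6

6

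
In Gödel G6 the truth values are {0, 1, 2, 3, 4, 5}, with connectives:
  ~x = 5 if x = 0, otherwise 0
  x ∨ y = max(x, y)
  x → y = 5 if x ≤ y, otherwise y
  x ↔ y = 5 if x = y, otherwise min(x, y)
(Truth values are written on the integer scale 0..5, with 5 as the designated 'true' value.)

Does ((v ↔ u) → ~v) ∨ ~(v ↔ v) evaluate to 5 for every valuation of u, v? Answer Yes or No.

No

Counterexample: take u = 1, v = 1.
v ↔ u = 1 ↔ 1 = 5
~v = ~1 = 0
(v ↔ u) → ~v = 5 → 0 = 0
v ↔ v = 1 ↔ 1 = 5
~(v ↔ v) = ~5 = 0
((v ↔ u) → ~v) ∨ ~(v ↔ v) = 0 ∨ 0 = 0
This gives 0 ≠ 5.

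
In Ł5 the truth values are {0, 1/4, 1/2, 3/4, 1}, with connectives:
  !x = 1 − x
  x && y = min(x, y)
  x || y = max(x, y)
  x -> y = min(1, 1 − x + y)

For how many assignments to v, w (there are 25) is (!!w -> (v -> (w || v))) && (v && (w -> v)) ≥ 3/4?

10

value 1: 5 assignments (counts)
value 3/4: 5 assignments (counts)
value 1/2: 5 assignments
value 1/4: 5 assignments
value 0: 5 assignments
So 10 of the 25 assignments meet the threshold.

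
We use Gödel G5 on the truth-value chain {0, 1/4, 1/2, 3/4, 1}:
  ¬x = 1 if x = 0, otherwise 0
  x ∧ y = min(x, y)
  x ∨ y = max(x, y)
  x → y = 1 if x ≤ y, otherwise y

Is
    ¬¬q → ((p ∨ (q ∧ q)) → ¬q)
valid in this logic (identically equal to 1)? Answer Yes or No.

Counterexample: take p = 0, q = 1/4.
¬q = ¬1/4 = 0
¬¬q = ¬0 = 1
q ∧ q = 1/4 ∧ 1/4 = 1/4
p ∨ (q ∧ q) = 0 ∨ 1/4 = 1/4
(p ∨ (q ∧ q)) → ¬q = 1/4 → 0 = 0
¬¬q → ((p ∨ (q ∧ q)) → ¬q) = 1 → 0 = 0
This gives 0 ≠ 1.

No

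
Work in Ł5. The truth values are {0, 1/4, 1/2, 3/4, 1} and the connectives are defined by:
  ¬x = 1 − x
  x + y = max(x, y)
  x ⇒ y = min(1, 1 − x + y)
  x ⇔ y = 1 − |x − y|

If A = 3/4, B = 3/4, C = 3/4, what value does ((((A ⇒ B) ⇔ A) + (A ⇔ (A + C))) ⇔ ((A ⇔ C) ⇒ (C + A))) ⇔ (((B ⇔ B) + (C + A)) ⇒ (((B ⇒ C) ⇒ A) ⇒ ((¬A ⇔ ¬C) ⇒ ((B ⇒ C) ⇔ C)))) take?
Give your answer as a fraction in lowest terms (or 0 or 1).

3/4

A ⇒ B = 3/4 ⇒ 3/4 = 1
(A ⇒ B) ⇔ A = 1 ⇔ 3/4 = 3/4
A + C = 3/4 + 3/4 = 3/4
A ⇔ (A + C) = 3/4 ⇔ 3/4 = 1
((A ⇒ B) ⇔ A) + (A ⇔ (A + C)) = 3/4 + 1 = 1
A ⇔ C = 3/4 ⇔ 3/4 = 1
C + A = 3/4 + 3/4 = 3/4
(A ⇔ C) ⇒ (C + A) = 1 ⇒ 3/4 = 3/4
(((A ⇒ B) ⇔ A) + (A ⇔ (A + C))) ⇔ ((A ⇔ C) ⇒ (C + A)) = 1 ⇔ 3/4 = 3/4
B ⇔ B = 3/4 ⇔ 3/4 = 1
C + A = 3/4 + 3/4 = 3/4
(B ⇔ B) + (C + A) = 1 + 3/4 = 1
B ⇒ C = 3/4 ⇒ 3/4 = 1
(B ⇒ C) ⇒ A = 1 ⇒ 3/4 = 3/4
¬A = ¬3/4 = 1/4
¬C = ¬3/4 = 1/4
¬A ⇔ ¬C = 1/4 ⇔ 1/4 = 1
B ⇒ C = 3/4 ⇒ 3/4 = 1
(B ⇒ C) ⇔ C = 1 ⇔ 3/4 = 3/4
(¬A ⇔ ¬C) ⇒ ((B ⇒ C) ⇔ C) = 1 ⇒ 3/4 = 3/4
((B ⇒ C) ⇒ A) ⇒ ((¬A ⇔ ¬C) ⇒ ((B ⇒ C) ⇔ C)) = 3/4 ⇒ 3/4 = 1
((B ⇔ B) + (C + A)) ⇒ (((B ⇒ C) ⇒ A) ⇒ ((¬A ⇔ ¬C) ⇒ ((B ⇒ C) ⇔ C))) = 1 ⇒ 1 = 1
((((A ⇒ B) ⇔ A) + (A ⇔ (A + C))) ⇔ ((A ⇔ C) ⇒ (C + A))) ⇔ (((B ⇔ B) + (C + A)) ⇒ (((B ⇒ C) ⇒ A) ⇒ ((¬A ⇔ ¬C) ⇒ ((B ⇒ C) ⇔ C)))) = 3/4 ⇔ 1 = 3/4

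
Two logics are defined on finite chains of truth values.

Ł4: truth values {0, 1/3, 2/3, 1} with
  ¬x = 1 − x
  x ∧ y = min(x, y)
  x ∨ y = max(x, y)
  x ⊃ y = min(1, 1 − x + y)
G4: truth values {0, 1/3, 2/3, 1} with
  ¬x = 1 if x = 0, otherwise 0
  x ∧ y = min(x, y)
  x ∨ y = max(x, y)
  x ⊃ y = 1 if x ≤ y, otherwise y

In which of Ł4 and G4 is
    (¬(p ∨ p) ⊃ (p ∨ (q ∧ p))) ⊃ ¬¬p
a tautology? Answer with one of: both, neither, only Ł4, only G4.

In Ł4: at p = 1/3, q = 0 the value is 2/3 — not a tautology.
In G4: every assignment gives 1 — tautology.

only G4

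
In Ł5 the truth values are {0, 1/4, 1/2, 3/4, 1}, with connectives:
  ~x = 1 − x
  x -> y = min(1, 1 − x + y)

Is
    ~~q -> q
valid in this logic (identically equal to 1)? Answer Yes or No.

Yes

q = 0 ↦ 1
q = 1/4 ↦ 1
q = 1/2 ↦ 1
q = 3/4 ↦ 1
q = 1 ↦ 1
Every assignment gives a value ≥ 1.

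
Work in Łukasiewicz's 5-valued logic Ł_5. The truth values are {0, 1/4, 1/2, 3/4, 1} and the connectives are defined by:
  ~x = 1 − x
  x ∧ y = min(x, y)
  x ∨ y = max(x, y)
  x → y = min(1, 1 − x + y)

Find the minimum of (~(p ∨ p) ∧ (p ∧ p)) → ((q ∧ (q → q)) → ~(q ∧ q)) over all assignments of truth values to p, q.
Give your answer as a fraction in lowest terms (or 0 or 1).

Take p = 1/2, q = 1:
p ∨ p = 1/2 ∨ 1/2 = 1/2
~(p ∨ p) = ~1/2 = 1/2
p ∧ p = 1/2 ∧ 1/2 = 1/2
~(p ∨ p) ∧ (p ∧ p) = 1/2 ∧ 1/2 = 1/2
q → q = 1 → 1 = 1
q ∧ (q → q) = 1 ∧ 1 = 1
q ∧ q = 1 ∧ 1 = 1
~(q ∧ q) = ~1 = 0
(q ∧ (q → q)) → ~(q ∧ q) = 1 → 0 = 0
(~(p ∨ p) ∧ (p ∧ p)) → ((q ∧ (q → q)) → ~(q ∧ q)) = 1/2 → 0 = 1/2
No assignment yields a value below 1/2, so this is the minimum.

1/2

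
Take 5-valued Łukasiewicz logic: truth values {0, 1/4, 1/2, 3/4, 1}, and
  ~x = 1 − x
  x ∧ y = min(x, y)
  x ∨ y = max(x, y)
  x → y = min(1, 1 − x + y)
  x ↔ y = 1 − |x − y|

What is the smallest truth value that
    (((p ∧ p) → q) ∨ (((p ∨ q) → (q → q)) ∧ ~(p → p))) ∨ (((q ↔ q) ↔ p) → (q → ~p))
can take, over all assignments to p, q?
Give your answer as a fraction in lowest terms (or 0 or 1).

Take p = 1, q = 1/2:
p ∧ p = 1 ∧ 1 = 1
(p ∧ p) → q = 1 → 1/2 = 1/2
p ∨ q = 1 ∨ 1/2 = 1
q → q = 1/2 → 1/2 = 1
(p ∨ q) → (q → q) = 1 → 1 = 1
p → p = 1 → 1 = 1
~(p → p) = ~1 = 0
((p ∨ q) → (q → q)) ∧ ~(p → p) = 1 ∧ 0 = 0
((p ∧ p) → q) ∨ (((p ∨ q) → (q → q)) ∧ ~(p → p)) = 1/2 ∨ 0 = 1/2
q ↔ q = 1/2 ↔ 1/2 = 1
(q ↔ q) ↔ p = 1 ↔ 1 = 1
~p = ~1 = 0
q → ~p = 1/2 → 0 = 1/2
((q ↔ q) ↔ p) → (q → ~p) = 1 → 1/2 = 1/2
(((p ∧ p) → q) ∨ (((p ∨ q) → (q → q)) ∧ ~(p → p))) ∨ (((q ↔ q) ↔ p) → (q → ~p)) = 1/2 ∨ 1/2 = 1/2
No assignment yields a value below 1/2, so this is the minimum.

1/2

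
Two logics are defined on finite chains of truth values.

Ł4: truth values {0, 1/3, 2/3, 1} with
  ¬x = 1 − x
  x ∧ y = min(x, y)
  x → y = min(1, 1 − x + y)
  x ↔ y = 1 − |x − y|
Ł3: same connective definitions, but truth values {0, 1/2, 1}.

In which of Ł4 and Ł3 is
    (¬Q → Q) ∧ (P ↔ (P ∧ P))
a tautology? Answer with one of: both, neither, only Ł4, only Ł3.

In Ł4: at P = 0, Q = 0 the value is 0 — not a tautology.
In Ł3: at P = 0, Q = 0 the value is 0 — not a tautology.

neither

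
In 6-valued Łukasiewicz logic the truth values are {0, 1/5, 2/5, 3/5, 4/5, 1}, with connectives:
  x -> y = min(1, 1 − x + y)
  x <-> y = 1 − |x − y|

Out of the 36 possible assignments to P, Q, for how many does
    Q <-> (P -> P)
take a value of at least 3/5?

value 1: 6 assignments (counts)
value 4/5: 6 assignments (counts)
value 3/5: 6 assignments (counts)
value 2/5: 6 assignments
value 1/5: 6 assignments
value 0: 6 assignments
So 18 of the 36 assignments meet the threshold.

18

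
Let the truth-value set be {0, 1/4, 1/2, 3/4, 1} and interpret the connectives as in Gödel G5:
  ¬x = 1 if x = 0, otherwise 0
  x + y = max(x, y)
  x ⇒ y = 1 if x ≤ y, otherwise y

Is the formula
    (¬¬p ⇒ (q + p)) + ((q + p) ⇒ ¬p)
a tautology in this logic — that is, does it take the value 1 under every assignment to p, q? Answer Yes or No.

No

Counterexample: take p = 1/4, q = 0.
¬p = ¬1/4 = 0
¬¬p = ¬0 = 1
q + p = 0 + 1/4 = 1/4
¬¬p ⇒ (q + p) = 1 ⇒ 1/4 = 1/4
q + p = 0 + 1/4 = 1/4
¬p = ¬1/4 = 0
(q + p) ⇒ ¬p = 1/4 ⇒ 0 = 0
(¬¬p ⇒ (q + p)) + ((q + p) ⇒ ¬p) = 1/4 + 0 = 1/4
This gives 1/4 ≠ 1.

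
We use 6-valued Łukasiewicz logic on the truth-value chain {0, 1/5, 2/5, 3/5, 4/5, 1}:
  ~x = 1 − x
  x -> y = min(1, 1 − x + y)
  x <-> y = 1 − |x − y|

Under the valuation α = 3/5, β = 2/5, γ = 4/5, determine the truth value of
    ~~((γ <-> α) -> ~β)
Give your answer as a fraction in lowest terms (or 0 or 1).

4/5

γ <-> α = 4/5 <-> 3/5 = 4/5
~β = ~2/5 = 3/5
(γ <-> α) -> ~β = 4/5 -> 3/5 = 4/5
~((γ <-> α) -> ~β) = ~4/5 = 1/5
~~((γ <-> α) -> ~β) = ~1/5 = 4/5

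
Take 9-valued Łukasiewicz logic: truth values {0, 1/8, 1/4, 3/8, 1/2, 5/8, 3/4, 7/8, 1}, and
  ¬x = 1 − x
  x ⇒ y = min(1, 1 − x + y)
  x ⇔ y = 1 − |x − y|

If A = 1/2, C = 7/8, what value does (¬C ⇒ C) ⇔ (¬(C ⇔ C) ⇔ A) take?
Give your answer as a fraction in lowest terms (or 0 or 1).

¬C = ¬7/8 = 1/8
¬C ⇒ C = 1/8 ⇒ 7/8 = 1
C ⇔ C = 7/8 ⇔ 7/8 = 1
¬(C ⇔ C) = ¬1 = 0
¬(C ⇔ C) ⇔ A = 0 ⇔ 1/2 = 1/2
(¬C ⇒ C) ⇔ (¬(C ⇔ C) ⇔ A) = 1 ⇔ 1/2 = 1/2

1/2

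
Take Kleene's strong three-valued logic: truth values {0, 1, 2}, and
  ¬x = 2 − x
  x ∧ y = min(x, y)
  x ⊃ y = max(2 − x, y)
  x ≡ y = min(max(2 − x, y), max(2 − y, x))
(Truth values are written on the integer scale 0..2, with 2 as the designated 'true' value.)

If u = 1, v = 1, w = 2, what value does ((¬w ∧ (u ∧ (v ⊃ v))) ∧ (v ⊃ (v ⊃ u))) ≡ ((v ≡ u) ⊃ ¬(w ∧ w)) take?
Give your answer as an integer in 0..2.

¬w = ¬2 = 0
v ⊃ v = 1 ⊃ 1 = 1
u ∧ (v ⊃ v) = 1 ∧ 1 = 1
¬w ∧ (u ∧ (v ⊃ v)) = 0 ∧ 1 = 0
v ⊃ u = 1 ⊃ 1 = 1
v ⊃ (v ⊃ u) = 1 ⊃ 1 = 1
(¬w ∧ (u ∧ (v ⊃ v))) ∧ (v ⊃ (v ⊃ u)) = 0 ∧ 1 = 0
v ≡ u = 1 ≡ 1 = 1
w ∧ w = 2 ∧ 2 = 2
¬(w ∧ w) = ¬2 = 0
(v ≡ u) ⊃ ¬(w ∧ w) = 1 ⊃ 0 = 1
((¬w ∧ (u ∧ (v ⊃ v))) ∧ (v ⊃ (v ⊃ u))) ≡ ((v ≡ u) ⊃ ¬(w ∧ w)) = 0 ≡ 1 = 1

1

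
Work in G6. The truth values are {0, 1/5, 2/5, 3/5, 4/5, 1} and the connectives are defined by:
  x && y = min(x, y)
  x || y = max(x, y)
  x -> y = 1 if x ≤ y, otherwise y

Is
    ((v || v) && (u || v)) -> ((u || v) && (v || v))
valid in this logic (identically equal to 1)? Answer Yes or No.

Yes

At u = 4/5, v = 1/5, for instance:
v || v = 1/5 || 1/5 = 1/5
u || v = 4/5 || 1/5 = 4/5
(v || v) && (u || v) = 1/5 && 4/5 = 1/5
(u || v) && (v || v) = 4/5 && 1/5 = 1/5
((v || v) && (u || v)) -> ((u || v) && (v || v)) = 1/5 -> 1/5 = 1
and checking the remaining 35 assignments likewise gives ≥ 1 in every case.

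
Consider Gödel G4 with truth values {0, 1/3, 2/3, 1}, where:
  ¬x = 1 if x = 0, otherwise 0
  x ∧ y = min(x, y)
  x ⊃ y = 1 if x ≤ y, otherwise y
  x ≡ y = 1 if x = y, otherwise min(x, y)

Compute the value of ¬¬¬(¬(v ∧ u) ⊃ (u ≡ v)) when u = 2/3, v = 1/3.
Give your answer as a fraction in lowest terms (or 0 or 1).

v ∧ u = 1/3 ∧ 2/3 = 1/3
¬(v ∧ u) = ¬1/3 = 0
u ≡ v = 2/3 ≡ 1/3 = 1/3
¬(v ∧ u) ⊃ (u ≡ v) = 0 ⊃ 1/3 = 1
¬(¬(v ∧ u) ⊃ (u ≡ v)) = ¬1 = 0
¬¬(¬(v ∧ u) ⊃ (u ≡ v)) = ¬0 = 1
¬¬¬(¬(v ∧ u) ⊃ (u ≡ v)) = ¬1 = 0

0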